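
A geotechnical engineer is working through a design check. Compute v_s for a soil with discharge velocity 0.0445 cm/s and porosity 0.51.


Using v_s = v_d / n
v_s = 0.0445 / 0.51
v_s = 0.08725 cm/s


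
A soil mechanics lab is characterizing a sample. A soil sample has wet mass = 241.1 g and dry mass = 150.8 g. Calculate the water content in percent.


Result: 59.88 %

Derivation:
Using w = (m_wet - m_dry) / m_dry * 100
m_wet - m_dry = 241.1 - 150.8 = 90.3 g
w = 90.3 / 150.8 * 100
w = 59.88 %


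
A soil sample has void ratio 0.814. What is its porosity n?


Using the relation n = e / (1 + e)
n = 0.814 / (1 + 0.814)
n = 0.814 / 1.814
n = 0.4487


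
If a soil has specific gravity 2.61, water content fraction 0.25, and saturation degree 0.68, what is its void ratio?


Result: 0.9596

Derivation:
Using the relation e = Gs * w / S
e = 2.61 * 0.25 / 0.68
e = 0.9596


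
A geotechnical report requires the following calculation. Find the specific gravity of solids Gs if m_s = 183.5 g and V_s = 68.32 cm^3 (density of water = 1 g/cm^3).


Result: 2.686

Derivation:
Using Gs = m_s / (V_s * rho_w)
Since rho_w = 1 g/cm^3:
Gs = 183.5 / 68.32
Gs = 2.686


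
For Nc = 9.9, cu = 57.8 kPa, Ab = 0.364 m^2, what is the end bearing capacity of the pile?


Result: 208.29 kN

Derivation:
Using Qb = Nc * cu * Ab
Qb = 9.9 * 57.8 * 0.364
Qb = 208.29 kN


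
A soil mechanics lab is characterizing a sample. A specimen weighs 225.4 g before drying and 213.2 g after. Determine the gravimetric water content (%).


Result: 5.72 %

Derivation:
Using w = (m_wet - m_dry) / m_dry * 100
m_wet - m_dry = 225.4 - 213.2 = 12.2 g
w = 12.2 / 213.2 * 100
w = 5.72 %


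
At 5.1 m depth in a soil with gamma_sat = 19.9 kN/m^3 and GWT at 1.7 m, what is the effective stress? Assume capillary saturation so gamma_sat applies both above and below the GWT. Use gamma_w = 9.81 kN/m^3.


Total stress = gamma_sat * depth
sigma = 19.9 * 5.1 = 101.49 kPa
Pore water pressure u = gamma_w * (depth - d_wt)
u = 9.81 * (5.1 - 1.7) = 33.354 kPa
Effective stress = sigma - u
sigma' = 101.49 - 33.354 = 68.14 kPa


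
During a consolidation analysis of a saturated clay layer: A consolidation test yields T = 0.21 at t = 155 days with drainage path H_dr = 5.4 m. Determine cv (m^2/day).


Using cv = T * H_dr^2 / t
H_dr^2 = 5.4^2 = 29.16
cv = 0.21 * 29.16 / 155
cv = 0.03951 m^2/day


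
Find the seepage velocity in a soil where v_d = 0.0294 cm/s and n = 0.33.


Result: 0.08909 cm/s

Derivation:
Using v_s = v_d / n
v_s = 0.0294 / 0.33
v_s = 0.08909 cm/s


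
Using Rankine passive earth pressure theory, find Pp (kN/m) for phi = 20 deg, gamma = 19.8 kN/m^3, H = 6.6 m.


Compute passive earth pressure coefficient:
Kp = tan^2(45 + phi/2) = tan^2(55.0) = 2.039607
Compute passive force:
Pp = 0.5 * Kp * gamma * H^2
Pp = 0.5 * 2.039607 * 19.8 * 6.6^2
Pp = 879.57 kN/m


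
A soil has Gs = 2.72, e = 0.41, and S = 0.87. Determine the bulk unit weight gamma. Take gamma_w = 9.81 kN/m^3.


Result: 21.406 kN/m^3

Derivation:
Using gamma = gamma_w * (Gs + S*e) / (1 + e)
Numerator: Gs + S*e = 2.72 + 0.87*0.41 = 3.0767
Denominator: 1 + e = 1 + 0.41 = 1.41
gamma = 9.81 * 3.0767 / 1.41
gamma = 21.406 kN/m^3


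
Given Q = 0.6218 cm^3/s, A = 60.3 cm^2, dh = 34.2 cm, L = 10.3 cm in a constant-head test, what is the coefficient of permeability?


Compute hydraulic gradient:
i = dh / L = 34.2 / 10.3 = 3.32039
Then apply Darcy's law:
k = Q / (A * i)
k = 0.6218 / (60.3 * 3.32039)
k = 0.6218 / 200.219
k = 0.003106 cm/s


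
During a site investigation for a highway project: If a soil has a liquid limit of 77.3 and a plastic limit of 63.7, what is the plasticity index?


Using PI = LL - PL
PI = 77.3 - 63.7
PI = 13.6


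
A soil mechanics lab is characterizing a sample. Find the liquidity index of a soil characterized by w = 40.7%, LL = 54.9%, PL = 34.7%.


First compute the plasticity index:
PI = LL - PL = 54.9 - 34.7 = 20.2
Then compute the liquidity index:
LI = (w - PL) / PI
LI = (40.7 - 34.7) / 20.2
LI = 0.297


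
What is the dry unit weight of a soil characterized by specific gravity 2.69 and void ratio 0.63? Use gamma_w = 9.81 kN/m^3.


Using gamma_d = Gs * gamma_w / (1 + e)
gamma_d = 2.69 * 9.81 / (1 + 0.63)
gamma_d = 2.69 * 9.81 / 1.63
gamma_d = 16.19 kN/m^3


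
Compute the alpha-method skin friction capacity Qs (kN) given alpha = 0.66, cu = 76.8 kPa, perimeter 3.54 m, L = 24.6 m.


Using Qs = alpha * cu * perimeter * L
Qs = 0.66 * 76.8 * 3.54 * 24.6
Qs = 4414.11 kN


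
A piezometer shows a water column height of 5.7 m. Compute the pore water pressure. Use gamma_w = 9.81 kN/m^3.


Using u = gamma_w * h_w
u = 9.81 * 5.7
u = 55.92 kPa


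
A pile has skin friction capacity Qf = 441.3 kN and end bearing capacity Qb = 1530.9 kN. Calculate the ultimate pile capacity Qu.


Using Qu = Qf + Qb
Qu = 441.3 + 1530.9
Qu = 1972.2 kN


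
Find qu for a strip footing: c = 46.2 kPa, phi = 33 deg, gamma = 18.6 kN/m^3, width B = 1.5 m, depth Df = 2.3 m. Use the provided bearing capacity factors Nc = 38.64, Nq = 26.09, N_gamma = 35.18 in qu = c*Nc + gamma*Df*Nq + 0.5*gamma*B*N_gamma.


Compute qu = c*Nc + gamma*Df*Nq + 0.5*gamma*B*N_gamma
Term 1: 46.2 * 38.64 = 1785.168
Term 2: 18.6 * 2.3 * 26.09 = 1116.1302
Term 3: 0.5 * 18.6 * 1.5 * 35.18 = 490.761
qu = 1785.168 + 1116.1302 + 490.761
qu = 3392.06 kPa


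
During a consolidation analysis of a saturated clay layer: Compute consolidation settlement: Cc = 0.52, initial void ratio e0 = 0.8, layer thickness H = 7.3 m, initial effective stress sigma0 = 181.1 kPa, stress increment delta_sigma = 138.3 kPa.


Using Sc = Cc * H / (1 + e0) * log10((sigma0 + delta_sigma) / sigma0)
Stress ratio = (181.1 + 138.3) / 181.1 = 1.76367
log10(1.76367) = 0.246416
Cc * H / (1 + e0) = 0.52 * 7.3 / (1 + 0.8) = 2.10889
Sc = 2.10889 * 0.246416
Sc = 0.5197 m


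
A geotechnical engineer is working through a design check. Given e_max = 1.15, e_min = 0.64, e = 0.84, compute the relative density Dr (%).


Using Dr = (e_max - e) / (e_max - e_min) * 100
e_max - e = 1.15 - 0.84 = 0.31
e_max - e_min = 1.15 - 0.64 = 0.51
Dr = 0.31 / 0.51 * 100
Dr = 60.78 %


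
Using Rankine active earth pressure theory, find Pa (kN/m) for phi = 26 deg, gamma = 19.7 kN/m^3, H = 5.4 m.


Result: 112.15 kN/m

Derivation:
Compute active earth pressure coefficient:
Ka = tan^2(45 - phi/2) = tan^2(32.0) = 0.390462
Compute active force:
Pa = 0.5 * Ka * gamma * H^2
Pa = 0.5 * 0.390462 * 19.7 * 5.4^2
Pa = 112.15 kN/m


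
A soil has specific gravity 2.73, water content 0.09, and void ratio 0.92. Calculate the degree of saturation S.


Using S = Gs * w / e
S = 2.73 * 0.09 / 0.92
S = 0.2671


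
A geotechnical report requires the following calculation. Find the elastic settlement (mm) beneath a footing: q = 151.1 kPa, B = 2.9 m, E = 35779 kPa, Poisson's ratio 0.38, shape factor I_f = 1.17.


Using Se = q * B * (1 - nu^2) * I_f / E
1 - nu^2 = 1 - 0.38^2 = 0.8556
Se = 151.1 * 2.9 * 0.8556 * 1.17 / 35779
Se = 0.012260 m
Convert to mm: Se = 0.012260 * 1000 = 12.26 mm


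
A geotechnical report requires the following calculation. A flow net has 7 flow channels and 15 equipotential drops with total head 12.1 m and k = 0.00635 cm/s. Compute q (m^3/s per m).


Convert k to m/s for unit consistency with H:
k = 0.00635 cm/s = 0.00635 / 100 m/s = 6.35e-05 m/s
Using q = k * H * Nf / Nd
Nf / Nd = 7 / 15 = 0.4667
q = 6.35e-05 * 12.1 * 0.4667
q = 0.0003586 m^3/s per m


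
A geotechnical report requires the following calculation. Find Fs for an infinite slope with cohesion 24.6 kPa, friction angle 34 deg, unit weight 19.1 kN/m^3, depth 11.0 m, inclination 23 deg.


Using Fs = c / (gamma*H*sin(beta)*cos(beta)) + tan(phi)/tan(beta)
Cohesion contribution = 24.6 / (19.1*11.0*sin(23)*cos(23))
Cohesion contribution = 0.32554
Friction contribution = tan(34)/tan(23) = 1.58904
Fs = 0.32554 + 1.58904
Fs = 1.915


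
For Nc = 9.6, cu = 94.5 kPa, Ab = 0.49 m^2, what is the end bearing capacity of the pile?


Using Qb = Nc * cu * Ab
Qb = 9.6 * 94.5 * 0.49
Qb = 444.53 kN


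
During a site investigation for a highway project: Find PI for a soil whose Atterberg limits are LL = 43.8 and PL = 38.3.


Using PI = LL - PL
PI = 43.8 - 38.3
PI = 5.5


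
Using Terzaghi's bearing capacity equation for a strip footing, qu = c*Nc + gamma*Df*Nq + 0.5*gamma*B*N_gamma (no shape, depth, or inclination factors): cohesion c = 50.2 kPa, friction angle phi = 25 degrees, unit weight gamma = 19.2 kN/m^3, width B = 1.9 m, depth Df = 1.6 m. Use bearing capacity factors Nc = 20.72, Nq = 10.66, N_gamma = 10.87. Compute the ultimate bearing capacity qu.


Result: 1565.89 kPa

Derivation:
Compute qu = c*Nc + gamma*Df*Nq + 0.5*gamma*B*N_gamma
Term 1: 50.2 * 20.72 = 1040.144
Term 2: 19.2 * 1.6 * 10.66 = 327.4752
Term 3: 0.5 * 19.2 * 1.9 * 10.87 = 198.2688
qu = 1040.144 + 327.4752 + 198.2688
qu = 1565.89 kPa


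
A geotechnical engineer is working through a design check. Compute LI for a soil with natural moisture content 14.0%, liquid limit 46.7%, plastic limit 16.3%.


First compute the plasticity index:
PI = LL - PL = 46.7 - 16.3 = 30.4
Then compute the liquidity index:
LI = (w - PL) / PI
LI = (14.0 - 16.3) / 30.4
LI = -0.076


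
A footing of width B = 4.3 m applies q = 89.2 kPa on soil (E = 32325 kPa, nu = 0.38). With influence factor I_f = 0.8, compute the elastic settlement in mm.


Using Se = q * B * (1 - nu^2) * I_f / E
1 - nu^2 = 1 - 0.38^2 = 0.8556
Se = 89.2 * 4.3 * 0.8556 * 0.8 / 32325
Se = 0.008122 m
Convert to mm: Se = 0.008122 * 1000 = 8.122 mm


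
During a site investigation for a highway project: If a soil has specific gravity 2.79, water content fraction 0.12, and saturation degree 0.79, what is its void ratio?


Using the relation e = Gs * w / S
e = 2.79 * 0.12 / 0.79
e = 0.4238


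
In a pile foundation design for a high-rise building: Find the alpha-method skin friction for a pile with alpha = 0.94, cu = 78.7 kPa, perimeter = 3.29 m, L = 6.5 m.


Result: 1582.02 kN

Derivation:
Using Qs = alpha * cu * perimeter * L
Qs = 0.94 * 78.7 * 3.29 * 6.5
Qs = 1582.02 kN


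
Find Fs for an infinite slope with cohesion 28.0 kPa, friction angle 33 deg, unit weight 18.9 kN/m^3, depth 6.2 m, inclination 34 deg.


Using Fs = c / (gamma*H*sin(beta)*cos(beta)) + tan(phi)/tan(beta)
Cohesion contribution = 28.0 / (18.9*6.2*sin(34)*cos(34))
Cohesion contribution = 0.515429
Friction contribution = tan(33)/tan(34) = 0.962786
Fs = 0.515429 + 0.962786
Fs = 1.478


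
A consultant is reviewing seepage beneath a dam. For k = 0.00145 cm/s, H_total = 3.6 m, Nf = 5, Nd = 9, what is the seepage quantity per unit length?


Convert k to m/s for unit consistency with H:
k = 0.00145 cm/s = 0.00145 / 100 m/s = 1.45e-05 m/s
Using q = k * H * Nf / Nd
Nf / Nd = 5 / 9 = 0.5556
q = 1.45e-05 * 3.6 * 0.5556
q = 2.9e-05 m^3/s per m


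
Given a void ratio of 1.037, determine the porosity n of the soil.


Using the relation n = e / (1 + e)
n = 1.037 / (1 + 1.037)
n = 1.037 / 2.037
n = 0.5091


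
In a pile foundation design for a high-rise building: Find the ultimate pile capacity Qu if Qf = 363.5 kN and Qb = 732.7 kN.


Using Qu = Qf + Qb
Qu = 363.5 + 732.7
Qu = 1096.2 kN


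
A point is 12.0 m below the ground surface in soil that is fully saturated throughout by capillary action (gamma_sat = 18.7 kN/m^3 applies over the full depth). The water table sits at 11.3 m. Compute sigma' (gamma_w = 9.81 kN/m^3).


Total stress = gamma_sat * depth
sigma = 18.7 * 12.0 = 224.4 kPa
Pore water pressure u = gamma_w * (depth - d_wt)
u = 9.81 * (12.0 - 11.3) = 6.867 kPa
Effective stress = sigma - u
sigma' = 224.4 - 6.867 = 217.53 kPa


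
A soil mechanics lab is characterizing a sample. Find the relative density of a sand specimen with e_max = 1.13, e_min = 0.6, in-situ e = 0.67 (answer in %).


Result: 86.79 %

Derivation:
Using Dr = (e_max - e) / (e_max - e_min) * 100
e_max - e = 1.13 - 0.67 = 0.46
e_max - e_min = 1.13 - 0.6 = 0.53
Dr = 0.46 / 0.53 * 100
Dr = 86.79 %


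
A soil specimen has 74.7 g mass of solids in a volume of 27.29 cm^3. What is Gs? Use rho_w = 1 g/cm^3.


Result: 2.737

Derivation:
Using Gs = m_s / (V_s * rho_w)
Since rho_w = 1 g/cm^3:
Gs = 74.7 / 27.29
Gs = 2.737


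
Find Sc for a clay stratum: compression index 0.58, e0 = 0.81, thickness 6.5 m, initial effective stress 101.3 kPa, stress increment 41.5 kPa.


Using Sc = Cc * H / (1 + e0) * log10((sigma0 + delta_sigma) / sigma0)
Stress ratio = (101.3 + 41.5) / 101.3 = 1.40967
log10(1.40967) = 0.149119
Cc * H / (1 + e0) = 0.58 * 6.5 / (1 + 0.81) = 2.08287
Sc = 2.08287 * 0.149119
Sc = 0.3106 m


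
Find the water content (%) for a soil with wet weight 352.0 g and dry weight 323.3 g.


Using w = (m_wet - m_dry) / m_dry * 100
m_wet - m_dry = 352.0 - 323.3 = 28.7 g
w = 28.7 / 323.3 * 100
w = 8.88 %


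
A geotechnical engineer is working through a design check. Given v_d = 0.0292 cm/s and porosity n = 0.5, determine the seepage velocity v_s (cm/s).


Result: 0.0584 cm/s

Derivation:
Using v_s = v_d / n
v_s = 0.0292 / 0.5
v_s = 0.0584 cm/s


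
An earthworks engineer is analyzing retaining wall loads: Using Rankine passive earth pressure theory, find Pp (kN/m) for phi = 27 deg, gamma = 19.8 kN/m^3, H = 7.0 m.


Compute passive earth pressure coefficient:
Kp = tan^2(45 + phi/2) = tan^2(58.5) = 2.66294
Compute passive force:
Pp = 0.5 * Kp * gamma * H^2
Pp = 0.5 * 2.66294 * 19.8 * 7.0^2
Pp = 1291.79 kN/m


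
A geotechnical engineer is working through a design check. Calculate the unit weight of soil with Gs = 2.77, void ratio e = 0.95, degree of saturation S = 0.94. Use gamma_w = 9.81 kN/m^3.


Result: 18.428 kN/m^3

Derivation:
Using gamma = gamma_w * (Gs + S*e) / (1 + e)
Numerator: Gs + S*e = 2.77 + 0.94*0.95 = 3.663
Denominator: 1 + e = 1 + 0.95 = 1.95
gamma = 9.81 * 3.663 / 1.95
gamma = 18.428 kN/m^3


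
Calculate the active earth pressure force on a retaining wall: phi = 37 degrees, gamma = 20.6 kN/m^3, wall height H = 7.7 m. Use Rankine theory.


Result: 151.81 kN/m

Derivation:
Compute active earth pressure coefficient:
Ka = tan^2(45 - phi/2) = tan^2(26.5) = 0.248584
Compute active force:
Pa = 0.5 * Ka * gamma * H^2
Pa = 0.5 * 0.248584 * 20.6 * 7.7^2
Pa = 151.81 kN/m


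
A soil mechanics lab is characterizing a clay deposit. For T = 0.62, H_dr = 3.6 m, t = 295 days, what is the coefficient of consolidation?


Result: 0.02724 m^2/day

Derivation:
Using cv = T * H_dr^2 / t
H_dr^2 = 3.6^2 = 12.96
cv = 0.62 * 12.96 / 295
cv = 0.02724 m^2/day


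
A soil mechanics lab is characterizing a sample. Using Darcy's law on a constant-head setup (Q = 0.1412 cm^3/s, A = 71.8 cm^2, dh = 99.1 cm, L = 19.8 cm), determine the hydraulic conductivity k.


Result: 0.000393 cm/s

Derivation:
Compute hydraulic gradient:
i = dh / L = 99.1 / 19.8 = 5.00505
Then apply Darcy's law:
k = Q / (A * i)
k = 0.1412 / (71.8 * 5.00505)
k = 0.1412 / 359.363
k = 0.000393 cm/s


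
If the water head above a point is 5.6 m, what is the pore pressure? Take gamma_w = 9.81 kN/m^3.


Result: 54.94 kPa

Derivation:
Using u = gamma_w * h_w
u = 9.81 * 5.6
u = 54.94 kPa


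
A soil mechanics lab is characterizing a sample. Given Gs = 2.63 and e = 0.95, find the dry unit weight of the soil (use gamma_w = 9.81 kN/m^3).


Using gamma_d = Gs * gamma_w / (1 + e)
gamma_d = 2.63 * 9.81 / (1 + 0.95)
gamma_d = 2.63 * 9.81 / 1.95
gamma_d = 13.231 kN/m^3


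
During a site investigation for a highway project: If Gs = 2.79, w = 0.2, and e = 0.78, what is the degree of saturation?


Using S = Gs * w / e
S = 2.79 * 0.2 / 0.78
S = 0.7154


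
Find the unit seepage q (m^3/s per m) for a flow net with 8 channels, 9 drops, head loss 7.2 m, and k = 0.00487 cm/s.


Convert k to m/s for unit consistency with H:
k = 0.00487 cm/s = 0.00487 / 100 m/s = 4.87e-05 m/s
Using q = k * H * Nf / Nd
Nf / Nd = 8 / 9 = 0.8889
q = 4.87e-05 * 7.2 * 0.8889
q = 0.0003117 m^3/s per m


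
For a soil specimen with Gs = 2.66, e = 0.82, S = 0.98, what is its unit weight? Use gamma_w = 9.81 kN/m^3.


Result: 18.669 kN/m^3

Derivation:
Using gamma = gamma_w * (Gs + S*e) / (1 + e)
Numerator: Gs + S*e = 2.66 + 0.98*0.82 = 3.4636
Denominator: 1 + e = 1 + 0.82 = 1.82
gamma = 9.81 * 3.4636 / 1.82
gamma = 18.669 kN/m^3


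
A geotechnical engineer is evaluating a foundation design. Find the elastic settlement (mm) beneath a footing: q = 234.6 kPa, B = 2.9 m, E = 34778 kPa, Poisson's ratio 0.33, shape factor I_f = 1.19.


Using Se = q * B * (1 - nu^2) * I_f / E
1 - nu^2 = 1 - 0.33^2 = 0.8911
Se = 234.6 * 2.9 * 0.8911 * 1.19 / 34778
Se = 0.020744 m
Convert to mm: Se = 0.020744 * 1000 = 20.744 mm


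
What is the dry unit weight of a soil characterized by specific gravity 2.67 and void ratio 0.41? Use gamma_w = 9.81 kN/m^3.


Using gamma_d = Gs * gamma_w / (1 + e)
gamma_d = 2.67 * 9.81 / (1 + 0.41)
gamma_d = 2.67 * 9.81 / 1.41
gamma_d = 18.576 kN/m^3


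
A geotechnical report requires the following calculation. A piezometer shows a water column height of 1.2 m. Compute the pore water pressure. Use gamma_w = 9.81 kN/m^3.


Using u = gamma_w * h_w
u = 9.81 * 1.2
u = 11.77 kPa


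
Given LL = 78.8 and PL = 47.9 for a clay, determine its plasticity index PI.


Using PI = LL - PL
PI = 78.8 - 47.9
PI = 30.9


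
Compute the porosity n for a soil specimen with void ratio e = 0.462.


Using the relation n = e / (1 + e)
n = 0.462 / (1 + 0.462)
n = 0.462 / 1.462
n = 0.316


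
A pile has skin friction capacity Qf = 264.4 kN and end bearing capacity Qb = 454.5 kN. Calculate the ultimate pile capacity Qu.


Using Qu = Qf + Qb
Qu = 264.4 + 454.5
Qu = 718.9 kN


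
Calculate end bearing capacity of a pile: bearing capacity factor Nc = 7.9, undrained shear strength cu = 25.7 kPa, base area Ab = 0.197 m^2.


Using Qb = Nc * cu * Ab
Qb = 7.9 * 25.7 * 0.197
Qb = 40.0 kN


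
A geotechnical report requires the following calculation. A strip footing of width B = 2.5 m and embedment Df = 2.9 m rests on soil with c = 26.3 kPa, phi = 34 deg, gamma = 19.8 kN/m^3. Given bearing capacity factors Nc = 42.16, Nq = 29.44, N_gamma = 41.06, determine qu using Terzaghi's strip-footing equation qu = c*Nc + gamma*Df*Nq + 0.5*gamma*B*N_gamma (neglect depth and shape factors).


Result: 3815.49 kPa

Derivation:
Compute qu = c*Nc + gamma*Df*Nq + 0.5*gamma*B*N_gamma
Term 1: 26.3 * 42.16 = 1108.808
Term 2: 19.8 * 2.9 * 29.44 = 1690.4448
Term 3: 0.5 * 19.8 * 2.5 * 41.06 = 1016.235
qu = 1108.808 + 1690.4448 + 1016.235
qu = 3815.49 kPa


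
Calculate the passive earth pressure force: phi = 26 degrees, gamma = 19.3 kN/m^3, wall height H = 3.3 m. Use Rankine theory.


Result: 269.14 kN/m

Derivation:
Compute passive earth pressure coefficient:
Kp = tan^2(45 + phi/2) = tan^2(58.0) = 2.561071
Compute passive force:
Pp = 0.5 * Kp * gamma * H^2
Pp = 0.5 * 2.561071 * 19.3 * 3.3^2
Pp = 269.14 kN/m


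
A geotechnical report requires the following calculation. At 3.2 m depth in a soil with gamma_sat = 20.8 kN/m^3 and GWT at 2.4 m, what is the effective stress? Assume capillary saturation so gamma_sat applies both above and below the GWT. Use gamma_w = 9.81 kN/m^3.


Total stress = gamma_sat * depth
sigma = 20.8 * 3.2 = 66.56 kPa
Pore water pressure u = gamma_w * (depth - d_wt)
u = 9.81 * (3.2 - 2.4) = 7.848 kPa
Effective stress = sigma - u
sigma' = 66.56 - 7.848 = 58.71 kPa


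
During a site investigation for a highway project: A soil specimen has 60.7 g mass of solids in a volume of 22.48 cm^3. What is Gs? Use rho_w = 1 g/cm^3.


Using Gs = m_s / (V_s * rho_w)
Since rho_w = 1 g/cm^3:
Gs = 60.7 / 22.48
Gs = 2.7


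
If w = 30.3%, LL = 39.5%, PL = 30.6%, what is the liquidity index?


First compute the plasticity index:
PI = LL - PL = 39.5 - 30.6 = 8.9
Then compute the liquidity index:
LI = (w - PL) / PI
LI = (30.3 - 30.6) / 8.9
LI = -0.034


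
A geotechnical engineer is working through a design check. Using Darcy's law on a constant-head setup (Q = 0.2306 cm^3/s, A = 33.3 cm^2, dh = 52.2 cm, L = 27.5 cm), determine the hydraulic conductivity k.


Compute hydraulic gradient:
i = dh / L = 52.2 / 27.5 = 1.89818
Then apply Darcy's law:
k = Q / (A * i)
k = 0.2306 / (33.3 * 1.89818)
k = 0.2306 / 63.2095
k = 0.003648 cm/s


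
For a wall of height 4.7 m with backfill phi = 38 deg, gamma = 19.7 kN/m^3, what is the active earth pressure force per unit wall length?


Compute active earth pressure coefficient:
Ka = tan^2(45 - phi/2) = tan^2(26.0) = 0.237883
Compute active force:
Pa = 0.5 * Ka * gamma * H^2
Pa = 0.5 * 0.237883 * 19.7 * 4.7^2
Pa = 51.76 kN/m


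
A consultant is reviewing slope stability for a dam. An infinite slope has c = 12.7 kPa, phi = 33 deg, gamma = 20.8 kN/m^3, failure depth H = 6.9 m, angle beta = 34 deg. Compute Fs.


Using Fs = c / (gamma*H*sin(beta)*cos(beta)) + tan(phi)/tan(beta)
Cohesion contribution = 12.7 / (20.8*6.9*sin(34)*cos(34))
Cohesion contribution = 0.190878
Friction contribution = tan(33)/tan(34) = 0.962786
Fs = 0.190878 + 0.962786
Fs = 1.154


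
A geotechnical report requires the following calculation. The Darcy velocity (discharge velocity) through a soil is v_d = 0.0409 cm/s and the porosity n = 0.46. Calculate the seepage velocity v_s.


Result: 0.08891 cm/s

Derivation:
Using v_s = v_d / n
v_s = 0.0409 / 0.46
v_s = 0.08891 cm/s


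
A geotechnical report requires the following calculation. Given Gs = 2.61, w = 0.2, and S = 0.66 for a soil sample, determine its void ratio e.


Using the relation e = Gs * w / S
e = 2.61 * 0.2 / 0.66
e = 0.7909


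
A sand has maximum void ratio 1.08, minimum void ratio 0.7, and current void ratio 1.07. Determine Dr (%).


Using Dr = (e_max - e) / (e_max - e_min) * 100
e_max - e = 1.08 - 1.07 = 0.01
e_max - e_min = 1.08 - 0.7 = 0.38
Dr = 0.01 / 0.38 * 100
Dr = 2.63 %


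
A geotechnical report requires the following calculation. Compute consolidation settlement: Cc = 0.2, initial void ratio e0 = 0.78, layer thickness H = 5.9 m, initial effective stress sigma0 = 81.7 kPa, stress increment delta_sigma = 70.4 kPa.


Using Sc = Cc * H / (1 + e0) * log10((sigma0 + delta_sigma) / sigma0)
Stress ratio = (81.7 + 70.4) / 81.7 = 1.86169
log10(1.86169) = 0.269907
Cc * H / (1 + e0) = 0.2 * 5.9 / (1 + 0.78) = 0.662921
Sc = 0.662921 * 0.269907
Sc = 0.1789 m


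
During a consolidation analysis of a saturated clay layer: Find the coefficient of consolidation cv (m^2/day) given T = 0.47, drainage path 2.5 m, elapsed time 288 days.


Using cv = T * H_dr^2 / t
H_dr^2 = 2.5^2 = 6.25
cv = 0.47 * 6.25 / 288
cv = 0.0102 m^2/day


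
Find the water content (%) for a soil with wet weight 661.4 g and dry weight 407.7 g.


Using w = (m_wet - m_dry) / m_dry * 100
m_wet - m_dry = 661.4 - 407.7 = 253.7 g
w = 253.7 / 407.7 * 100
w = 62.23 %


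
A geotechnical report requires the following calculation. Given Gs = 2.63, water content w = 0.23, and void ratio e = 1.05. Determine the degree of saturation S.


Using S = Gs * w / e
S = 2.63 * 0.23 / 1.05
S = 0.5761


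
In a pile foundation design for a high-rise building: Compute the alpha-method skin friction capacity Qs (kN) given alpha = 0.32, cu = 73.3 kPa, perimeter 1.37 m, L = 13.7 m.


Using Qs = alpha * cu * perimeter * L
Qs = 0.32 * 73.3 * 1.37 * 13.7
Qs = 440.25 kN


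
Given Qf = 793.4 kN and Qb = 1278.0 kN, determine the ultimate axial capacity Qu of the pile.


Result: 2071.4 kN

Derivation:
Using Qu = Qf + Qb
Qu = 793.4 + 1278.0
Qu = 2071.4 kN


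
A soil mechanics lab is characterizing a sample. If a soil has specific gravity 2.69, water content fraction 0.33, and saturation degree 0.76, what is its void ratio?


Using the relation e = Gs * w / S
e = 2.69 * 0.33 / 0.76
e = 1.168


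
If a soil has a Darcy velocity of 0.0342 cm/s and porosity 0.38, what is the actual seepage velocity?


Result: 0.09 cm/s

Derivation:
Using v_s = v_d / n
v_s = 0.0342 / 0.38
v_s = 0.09 cm/s


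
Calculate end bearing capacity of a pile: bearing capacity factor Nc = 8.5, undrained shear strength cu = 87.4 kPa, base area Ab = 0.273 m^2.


Using Qb = Nc * cu * Ab
Qb = 8.5 * 87.4 * 0.273
Qb = 202.81 kN


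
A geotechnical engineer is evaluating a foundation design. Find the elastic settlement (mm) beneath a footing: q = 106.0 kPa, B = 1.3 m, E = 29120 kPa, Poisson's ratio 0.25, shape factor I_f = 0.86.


Result: 3.815 mm

Derivation:
Using Se = q * B * (1 - nu^2) * I_f / E
1 - nu^2 = 1 - 0.25^2 = 0.9375
Se = 106.0 * 1.3 * 0.9375 * 0.86 / 29120
Se = 0.003815 m
Convert to mm: Se = 0.003815 * 1000 = 3.815 mm


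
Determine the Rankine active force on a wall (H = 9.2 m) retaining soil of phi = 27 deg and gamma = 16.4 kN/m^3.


Compute active earth pressure coefficient:
Ka = tan^2(45 - phi/2) = tan^2(31.5) = 0.375525
Compute active force:
Pa = 0.5 * Ka * gamma * H^2
Pa = 0.5 * 0.375525 * 16.4 * 9.2^2
Pa = 260.63 kN/m


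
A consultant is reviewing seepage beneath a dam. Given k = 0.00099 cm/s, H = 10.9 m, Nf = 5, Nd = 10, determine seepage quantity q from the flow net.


Result: 5.395e-05 m^3/s per m

Derivation:
Convert k to m/s for unit consistency with H:
k = 0.00099 cm/s = 0.00099 / 100 m/s = 9.9e-06 m/s
Using q = k * H * Nf / Nd
Nf / Nd = 5 / 10 = 0.5
q = 9.9e-06 * 10.9 * 0.5
q = 5.395e-05 m^3/s per m


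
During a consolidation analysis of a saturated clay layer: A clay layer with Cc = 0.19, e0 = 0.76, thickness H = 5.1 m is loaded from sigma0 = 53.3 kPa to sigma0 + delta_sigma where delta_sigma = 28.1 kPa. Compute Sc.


Using Sc = Cc * H / (1 + e0) * log10((sigma0 + delta_sigma) / sigma0)
Stress ratio = (53.3 + 28.1) / 53.3 = 1.5272
log10(1.5272) = 0.183897
Cc * H / (1 + e0) = 0.19 * 5.1 / (1 + 0.76) = 0.550568
Sc = 0.550568 * 0.183897
Sc = 0.1012 m


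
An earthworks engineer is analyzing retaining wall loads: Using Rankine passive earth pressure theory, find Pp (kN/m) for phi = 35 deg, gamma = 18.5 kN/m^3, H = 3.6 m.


Compute passive earth pressure coefficient:
Kp = tan^2(45 + phi/2) = tan^2(62.5) = 3.690172
Compute passive force:
Pp = 0.5 * Kp * gamma * H^2
Pp = 0.5 * 3.690172 * 18.5 * 3.6^2
Pp = 442.38 kN/m


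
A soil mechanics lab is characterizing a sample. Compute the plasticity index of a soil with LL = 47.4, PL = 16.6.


Result: 30.8

Derivation:
Using PI = LL - PL
PI = 47.4 - 16.6
PI = 30.8


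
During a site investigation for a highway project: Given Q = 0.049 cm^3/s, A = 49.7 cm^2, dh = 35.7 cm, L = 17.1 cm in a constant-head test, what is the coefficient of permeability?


Compute hydraulic gradient:
i = dh / L = 35.7 / 17.1 = 2.08772
Then apply Darcy's law:
k = Q / (A * i)
k = 0.049 / (49.7 * 2.08772)
k = 0.049 / 103.76
k = 0.000472 cm/s


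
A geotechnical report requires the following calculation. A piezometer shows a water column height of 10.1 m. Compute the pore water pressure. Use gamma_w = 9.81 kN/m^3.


Using u = gamma_w * h_w
u = 9.81 * 10.1
u = 99.08 kPa


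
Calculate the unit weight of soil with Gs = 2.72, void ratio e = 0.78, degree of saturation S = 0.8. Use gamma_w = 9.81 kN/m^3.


Using gamma = gamma_w * (Gs + S*e) / (1 + e)
Numerator: Gs + S*e = 2.72 + 0.8*0.78 = 3.344
Denominator: 1 + e = 1 + 0.78 = 1.78
gamma = 9.81 * 3.344 / 1.78
gamma = 18.43 kN/m^3


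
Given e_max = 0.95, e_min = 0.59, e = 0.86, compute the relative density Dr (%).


Using Dr = (e_max - e) / (e_max - e_min) * 100
e_max - e = 0.95 - 0.86 = 0.09
e_max - e_min = 0.95 - 0.59 = 0.36
Dr = 0.09 / 0.36 * 100
Dr = 25.0 %


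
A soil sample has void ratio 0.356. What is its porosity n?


Result: 0.2625

Derivation:
Using the relation n = e / (1 + e)
n = 0.356 / (1 + 0.356)
n = 0.356 / 1.356
n = 0.2625


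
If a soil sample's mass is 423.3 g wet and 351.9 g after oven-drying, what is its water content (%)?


Result: 20.29 %

Derivation:
Using w = (m_wet - m_dry) / m_dry * 100
m_wet - m_dry = 423.3 - 351.9 = 71.4 g
w = 71.4 / 351.9 * 100
w = 20.29 %


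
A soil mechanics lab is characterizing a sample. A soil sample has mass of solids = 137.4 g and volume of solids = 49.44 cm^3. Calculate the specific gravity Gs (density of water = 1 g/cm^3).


Using Gs = m_s / (V_s * rho_w)
Since rho_w = 1 g/cm^3:
Gs = 137.4 / 49.44
Gs = 2.779


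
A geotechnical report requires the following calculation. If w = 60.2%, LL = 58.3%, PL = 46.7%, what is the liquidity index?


First compute the plasticity index:
PI = LL - PL = 58.3 - 46.7 = 11.6
Then compute the liquidity index:
LI = (w - PL) / PI
LI = (60.2 - 46.7) / 11.6
LI = 1.164


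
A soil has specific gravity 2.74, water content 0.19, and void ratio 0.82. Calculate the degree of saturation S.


Result: 0.6349

Derivation:
Using S = Gs * w / e
S = 2.74 * 0.19 / 0.82
S = 0.6349


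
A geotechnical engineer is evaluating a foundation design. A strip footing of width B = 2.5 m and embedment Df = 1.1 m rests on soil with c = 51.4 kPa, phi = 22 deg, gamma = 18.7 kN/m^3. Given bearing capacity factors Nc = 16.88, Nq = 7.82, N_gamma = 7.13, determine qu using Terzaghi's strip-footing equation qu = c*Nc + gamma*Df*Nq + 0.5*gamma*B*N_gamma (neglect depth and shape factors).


Result: 1195.15 kPa

Derivation:
Compute qu = c*Nc + gamma*Df*Nq + 0.5*gamma*B*N_gamma
Term 1: 51.4 * 16.88 = 867.632
Term 2: 18.7 * 1.1 * 7.82 = 160.8574
Term 3: 0.5 * 18.7 * 2.5 * 7.13 = 166.66375
qu = 867.632 + 160.8574 + 166.66375
qu = 1195.15 kPa


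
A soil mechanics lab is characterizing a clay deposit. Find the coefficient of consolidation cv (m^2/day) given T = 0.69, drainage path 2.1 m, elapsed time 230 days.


Using cv = T * H_dr^2 / t
H_dr^2 = 2.1^2 = 4.41
cv = 0.69 * 4.41 / 230
cv = 0.01323 m^2/day


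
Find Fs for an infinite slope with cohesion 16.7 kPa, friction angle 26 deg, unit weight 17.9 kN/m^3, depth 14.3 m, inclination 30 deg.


Result: 0.995

Derivation:
Using Fs = c / (gamma*H*sin(beta)*cos(beta)) + tan(phi)/tan(beta)
Cohesion contribution = 16.7 / (17.9*14.3*sin(30)*cos(30))
Cohesion contribution = 0.15067
Friction contribution = tan(26)/tan(30) = 0.844778
Fs = 0.15067 + 0.844778
Fs = 0.995


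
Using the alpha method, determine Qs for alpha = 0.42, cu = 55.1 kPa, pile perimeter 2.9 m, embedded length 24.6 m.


Result: 1650.95 kN

Derivation:
Using Qs = alpha * cu * perimeter * L
Qs = 0.42 * 55.1 * 2.9 * 24.6
Qs = 1650.95 kN


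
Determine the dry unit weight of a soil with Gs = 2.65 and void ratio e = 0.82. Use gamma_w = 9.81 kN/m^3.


Result: 14.284 kN/m^3

Derivation:
Using gamma_d = Gs * gamma_w / (1 + e)
gamma_d = 2.65 * 9.81 / (1 + 0.82)
gamma_d = 2.65 * 9.81 / 1.82
gamma_d = 14.284 kN/m^3


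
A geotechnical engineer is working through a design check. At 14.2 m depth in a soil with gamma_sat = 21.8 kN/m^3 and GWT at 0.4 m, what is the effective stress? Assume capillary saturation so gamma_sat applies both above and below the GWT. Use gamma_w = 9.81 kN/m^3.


Total stress = gamma_sat * depth
sigma = 21.8 * 14.2 = 309.56 kPa
Pore water pressure u = gamma_w * (depth - d_wt)
u = 9.81 * (14.2 - 0.4) = 135.378 kPa
Effective stress = sigma - u
sigma' = 309.56 - 135.378 = 174.18 kPa


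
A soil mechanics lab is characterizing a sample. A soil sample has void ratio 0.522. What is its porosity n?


Using the relation n = e / (1 + e)
n = 0.522 / (1 + 0.522)
n = 0.522 / 1.522
n = 0.343


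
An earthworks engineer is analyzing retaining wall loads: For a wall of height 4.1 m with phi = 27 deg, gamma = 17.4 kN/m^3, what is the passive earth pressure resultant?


Compute passive earth pressure coefficient:
Kp = tan^2(45 + phi/2) = tan^2(58.5) = 2.66294
Compute passive force:
Pp = 0.5 * Kp * gamma * H^2
Pp = 0.5 * 2.66294 * 17.4 * 4.1^2
Pp = 389.45 kN/m


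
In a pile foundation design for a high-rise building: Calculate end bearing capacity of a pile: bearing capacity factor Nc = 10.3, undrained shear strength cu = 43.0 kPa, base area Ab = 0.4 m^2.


Using Qb = Nc * cu * Ab
Qb = 10.3 * 43.0 * 0.4
Qb = 177.16 kN


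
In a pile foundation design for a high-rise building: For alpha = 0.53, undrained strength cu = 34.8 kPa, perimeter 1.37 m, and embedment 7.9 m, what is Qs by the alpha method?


Using Qs = alpha * cu * perimeter * L
Qs = 0.53 * 34.8 * 1.37 * 7.9
Qs = 199.62 kN


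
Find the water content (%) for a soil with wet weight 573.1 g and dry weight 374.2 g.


Result: 53.15 %

Derivation:
Using w = (m_wet - m_dry) / m_dry * 100
m_wet - m_dry = 573.1 - 374.2 = 198.9 g
w = 198.9 / 374.2 * 100
w = 53.15 %


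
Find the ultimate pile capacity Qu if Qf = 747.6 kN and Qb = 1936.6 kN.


Using Qu = Qf + Qb
Qu = 747.6 + 1936.6
Qu = 2684.2 kN


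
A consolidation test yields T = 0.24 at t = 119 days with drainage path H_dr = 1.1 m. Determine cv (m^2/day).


Using cv = T * H_dr^2 / t
H_dr^2 = 1.1^2 = 1.21
cv = 0.24 * 1.21 / 119
cv = 0.00244 m^2/day


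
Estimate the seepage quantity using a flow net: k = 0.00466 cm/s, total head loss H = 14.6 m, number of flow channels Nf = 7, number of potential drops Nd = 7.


Convert k to m/s for unit consistency with H:
k = 0.00466 cm/s = 0.00466 / 100 m/s = 4.66e-05 m/s
Using q = k * H * Nf / Nd
Nf / Nd = 7 / 7 = 1.0
q = 4.66e-05 * 14.6 * 1.0
q = 0.0006804 m^3/s per m


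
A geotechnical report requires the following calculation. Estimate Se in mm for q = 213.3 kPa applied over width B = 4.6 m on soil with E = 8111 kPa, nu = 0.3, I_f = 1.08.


Using Se = q * B * (1 - nu^2) * I_f / E
1 - nu^2 = 1 - 0.3^2 = 0.91
Se = 213.3 * 4.6 * 0.91 * 1.08 / 8111
Se = 0.118888 m
Convert to mm: Se = 0.118888 * 1000 = 118.888 mm


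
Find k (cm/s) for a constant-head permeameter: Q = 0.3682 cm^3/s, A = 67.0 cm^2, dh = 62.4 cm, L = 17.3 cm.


Compute hydraulic gradient:
i = dh / L = 62.4 / 17.3 = 3.60694
Then apply Darcy's law:
k = Q / (A * i)
k = 0.3682 / (67.0 * 3.60694)
k = 0.3682 / 241.665
k = 0.001524 cm/s


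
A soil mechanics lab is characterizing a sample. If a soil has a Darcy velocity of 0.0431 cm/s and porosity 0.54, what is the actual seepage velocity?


Using v_s = v_d / n
v_s = 0.0431 / 0.54
v_s = 0.07981 cm/s


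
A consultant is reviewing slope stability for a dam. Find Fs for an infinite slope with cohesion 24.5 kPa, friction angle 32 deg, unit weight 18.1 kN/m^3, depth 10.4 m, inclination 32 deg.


Result: 1.29

Derivation:
Using Fs = c / (gamma*H*sin(beta)*cos(beta)) + tan(phi)/tan(beta)
Cohesion contribution = 24.5 / (18.1*10.4*sin(32)*cos(32))
Cohesion contribution = 0.289617
Friction contribution = tan(32)/tan(32) = 1
Fs = 0.289617 + 1
Fs = 1.29


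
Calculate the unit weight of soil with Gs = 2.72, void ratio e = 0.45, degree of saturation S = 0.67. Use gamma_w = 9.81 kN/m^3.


Using gamma = gamma_w * (Gs + S*e) / (1 + e)
Numerator: Gs + S*e = 2.72 + 0.67*0.45 = 3.0215
Denominator: 1 + e = 1 + 0.45 = 1.45
gamma = 9.81 * 3.0215 / 1.45
gamma = 20.442 kN/m^3


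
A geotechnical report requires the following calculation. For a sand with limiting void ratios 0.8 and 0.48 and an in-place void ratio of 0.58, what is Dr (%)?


Using Dr = (e_max - e) / (e_max - e_min) * 100
e_max - e = 0.8 - 0.58 = 0.22
e_max - e_min = 0.8 - 0.48 = 0.32
Dr = 0.22 / 0.32 * 100
Dr = 68.75 %


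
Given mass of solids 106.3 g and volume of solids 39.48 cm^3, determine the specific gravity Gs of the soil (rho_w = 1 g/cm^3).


Using Gs = m_s / (V_s * rho_w)
Since rho_w = 1 g/cm^3:
Gs = 106.3 / 39.48
Gs = 2.693


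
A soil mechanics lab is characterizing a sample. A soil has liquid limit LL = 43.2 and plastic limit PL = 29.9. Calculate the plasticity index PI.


Result: 13.3

Derivation:
Using PI = LL - PL
PI = 43.2 - 29.9
PI = 13.3


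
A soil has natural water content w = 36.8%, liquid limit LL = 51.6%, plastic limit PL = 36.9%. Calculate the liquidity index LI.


First compute the plasticity index:
PI = LL - PL = 51.6 - 36.9 = 14.7
Then compute the liquidity index:
LI = (w - PL) / PI
LI = (36.8 - 36.9) / 14.7
LI = -0.007


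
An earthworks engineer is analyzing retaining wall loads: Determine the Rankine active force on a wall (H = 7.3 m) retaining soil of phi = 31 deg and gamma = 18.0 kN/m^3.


Compute active earth pressure coefficient:
Ka = tan^2(45 - phi/2) = tan^2(29.5) = 0.320099
Compute active force:
Pa = 0.5 * Ka * gamma * H^2
Pa = 0.5 * 0.320099 * 18.0 * 7.3^2
Pa = 153.52 kN/m


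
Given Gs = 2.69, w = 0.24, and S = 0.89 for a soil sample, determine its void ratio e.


Result: 0.7254

Derivation:
Using the relation e = Gs * w / S
e = 2.69 * 0.24 / 0.89
e = 0.7254


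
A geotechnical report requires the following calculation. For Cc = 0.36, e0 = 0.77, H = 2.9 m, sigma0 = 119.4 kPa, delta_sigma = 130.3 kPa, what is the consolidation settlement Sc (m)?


Result: 0.189 m

Derivation:
Using Sc = Cc * H / (1 + e0) * log10((sigma0 + delta_sigma) / sigma0)
Stress ratio = (119.4 + 130.3) / 119.4 = 2.09129
log10(2.09129) = 0.320414
Cc * H / (1 + e0) = 0.36 * 2.9 / (1 + 0.77) = 0.589831
Sc = 0.589831 * 0.320414
Sc = 0.189 m


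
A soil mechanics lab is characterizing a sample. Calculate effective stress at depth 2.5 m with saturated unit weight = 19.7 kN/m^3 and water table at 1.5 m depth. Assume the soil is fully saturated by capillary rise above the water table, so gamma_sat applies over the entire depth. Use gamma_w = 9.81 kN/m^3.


Total stress = gamma_sat * depth
sigma = 19.7 * 2.5 = 49.25 kPa
Pore water pressure u = gamma_w * (depth - d_wt)
u = 9.81 * (2.5 - 1.5) = 9.81 kPa
Effective stress = sigma - u
sigma' = 49.25 - 9.81 = 39.44 kPa


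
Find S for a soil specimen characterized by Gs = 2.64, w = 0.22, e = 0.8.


Using S = Gs * w / e
S = 2.64 * 0.22 / 0.8
S = 0.726


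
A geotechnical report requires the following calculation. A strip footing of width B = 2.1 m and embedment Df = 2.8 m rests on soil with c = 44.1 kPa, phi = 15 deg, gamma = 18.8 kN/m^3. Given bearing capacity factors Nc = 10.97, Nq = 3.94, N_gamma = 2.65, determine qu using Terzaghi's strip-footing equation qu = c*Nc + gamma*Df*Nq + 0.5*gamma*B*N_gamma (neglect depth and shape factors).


Result: 743.49 kPa

Derivation:
Compute qu = c*Nc + gamma*Df*Nq + 0.5*gamma*B*N_gamma
Term 1: 44.1 * 10.97 = 483.777
Term 2: 18.8 * 2.8 * 3.94 = 207.4016
Term 3: 0.5 * 18.8 * 2.1 * 2.65 = 52.311
qu = 483.777 + 207.4016 + 52.311
qu = 743.49 kPa


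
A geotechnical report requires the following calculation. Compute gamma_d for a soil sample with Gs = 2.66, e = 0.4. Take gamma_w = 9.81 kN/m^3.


Using gamma_d = Gs * gamma_w / (1 + e)
gamma_d = 2.66 * 9.81 / (1 + 0.4)
gamma_d = 2.66 * 9.81 / 1.4
gamma_d = 18.639 kN/m^3


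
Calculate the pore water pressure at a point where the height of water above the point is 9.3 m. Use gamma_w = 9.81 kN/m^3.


Using u = gamma_w * h_w
u = 9.81 * 9.3
u = 91.23 kPa


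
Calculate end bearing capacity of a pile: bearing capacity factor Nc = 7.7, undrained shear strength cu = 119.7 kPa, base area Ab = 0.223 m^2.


Using Qb = Nc * cu * Ab
Qb = 7.7 * 119.7 * 0.223
Qb = 205.54 kN


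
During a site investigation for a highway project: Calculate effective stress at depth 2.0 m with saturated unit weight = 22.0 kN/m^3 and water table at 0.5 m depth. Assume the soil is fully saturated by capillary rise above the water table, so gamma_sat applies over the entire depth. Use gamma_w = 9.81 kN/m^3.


Total stress = gamma_sat * depth
sigma = 22.0 * 2.0 = 44.0 kPa
Pore water pressure u = gamma_w * (depth - d_wt)
u = 9.81 * (2.0 - 0.5) = 14.715 kPa
Effective stress = sigma - u
sigma' = 44.0 - 14.715 = 29.29 kPa


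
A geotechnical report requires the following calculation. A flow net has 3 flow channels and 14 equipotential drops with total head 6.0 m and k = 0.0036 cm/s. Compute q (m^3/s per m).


Result: 4.629e-05 m^3/s per m

Derivation:
Convert k to m/s for unit consistency with H:
k = 0.0036 cm/s = 0.0036 / 100 m/s = 3.6e-05 m/s
Using q = k * H * Nf / Nd
Nf / Nd = 3 / 14 = 0.2143
q = 3.6e-05 * 6.0 * 0.2143
q = 4.629e-05 m^3/s per m
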